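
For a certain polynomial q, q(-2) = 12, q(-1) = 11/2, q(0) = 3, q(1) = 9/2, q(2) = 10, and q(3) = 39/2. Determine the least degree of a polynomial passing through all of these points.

Forward differences of the values at n = -2, -1, 0, 1, 2, 3:
  q  : 12  11/2  3  9/2  10  39/2
  Δ  : -13/2  -5/2  3/2  11/2  19/2
  Δ^2: 4  4  4  4
  Δ^3: 0  0  0
  Δ^4: 0  0
  Δ^5: 0
The second differences are constant (4) and nonzero, while all higher differences vanish, so the minimal degree is 2.

2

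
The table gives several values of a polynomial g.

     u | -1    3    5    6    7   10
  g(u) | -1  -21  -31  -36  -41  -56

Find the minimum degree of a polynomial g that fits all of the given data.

1

Divided differences on the nodes -1, 3, 5, 6, 7, 10:
  order 0: -1  -21  -31  -36  -41  -56
  order 1: -5  -5  -5  -5  -5
  order 2: 0  0  0  0
  order 3: 0  0  0
  order 4: 0  0
  order 5: 0
The order-1 divided differences are all -5 (nonzero) and every higher order vanishes, so the data lies on a polynomial of degree exactly 1.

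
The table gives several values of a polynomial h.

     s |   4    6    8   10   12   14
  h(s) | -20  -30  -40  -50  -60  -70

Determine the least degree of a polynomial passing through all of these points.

1

Forward differences of the values at s = 4, 6, 8, 10, 12, 14:
  h  : -20  -30  -40  -50  -60  -70
  Δ  : -10  -10  -10  -10  -10
  Δ^2: 0  0  0  0
  Δ^3: 0  0  0
  Δ^4: 0  0
  Δ^5: 0
The first differences are constant (-10) and nonzero, while all higher differences vanish, so the minimal degree is 1.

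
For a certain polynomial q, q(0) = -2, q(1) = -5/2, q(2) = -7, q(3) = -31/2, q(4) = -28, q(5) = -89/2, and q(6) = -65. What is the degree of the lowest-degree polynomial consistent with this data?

2

Forward differences of the values at s = 0, 1, 2, 3, 4, 5, 6:
  q  : -2  -5/2  -7  -31/2  -28  -89/2  -65
  Δ  : -1/2  -9/2  -17/2  -25/2  -33/2  -41/2
  Δ^2: -4  -4  -4  -4  -4
  Δ^3: 0  0  0  0
  Δ^4: 0  0  0
  Δ^5: 0  0
  Δ^6: 0
The second differences are constant (-4) and nonzero, while all higher differences vanish, so the minimal degree is 2.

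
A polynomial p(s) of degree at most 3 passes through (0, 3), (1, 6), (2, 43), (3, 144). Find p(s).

p(s) = 5s^3 + 2s^2 - 4s + 3

Write p(s) = as^3 + bs^2 + cs + d. Substituting each data point gives a linear system:
  d = 3
  a + b + c + d = 6
  8a + 4b + 2c + d = 43
  27a + 9b + 3c + d = 144
Solving the system yields a = 5, b = 2, c = -4, d = 3.
So p(s) = 5s^3 + 2s^2 - 4s + 3.
Check: p(2) = 43. ✓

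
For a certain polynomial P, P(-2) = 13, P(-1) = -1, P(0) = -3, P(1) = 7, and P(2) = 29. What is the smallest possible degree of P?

2

Forward differences of the values at t = -2, -1, 0, 1, 2:
  P  : 13  -1  -3  7  29
  Δ  : -14  -2  10  22
  Δ^2: 12  12  12
  Δ^3: 0  0
  Δ^4: 0
The second differences are constant (12) and nonzero, while all higher differences vanish, so the minimal degree is 2.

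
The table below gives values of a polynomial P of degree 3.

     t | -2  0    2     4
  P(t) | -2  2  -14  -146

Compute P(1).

Write P(t) = at^3 + bt^2 + ct + d. Substituting each data point gives a linear system:
  -8a + 4b - 2c + d = -2
  d = 2
  8a + 4b + 2c + d = -14
  64a + 16b + 4c + d = -146
Solving the system yields a = -2, b = -5/2, c = 5, d = 2.
So P(t) = -2t^3 - (5/2)t^2 + 5t + 2.
Then P(1) = 5/2.

5/2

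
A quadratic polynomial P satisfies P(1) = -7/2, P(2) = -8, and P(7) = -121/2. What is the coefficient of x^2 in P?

Write P(x) = ax^2 + bx + c. Substituting each data point gives a linear system:
  a + b + c = -7/2
  4a + 2b + c = -8
  49a + 7b + c = -121/2
Solving the system yields a = -1, b = -3/2, c = -1.
So P(x) = -x^2 - (3/2)x - 1.
The leading coefficient is -1.

-1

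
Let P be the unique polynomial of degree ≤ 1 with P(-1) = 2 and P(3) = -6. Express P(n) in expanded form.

P(n) = -2n

Using the Lagrange interpolation formula with nodes -1, 3:
  L_0(n) = (n - 3) / -4
  L_1(n) = (n + 1) / 4
Then P(n) = 2·L_0(n) - 6·L_1(n).
Expanding and collecting terms gives P(n) = -2n.
Check: P(3) = -6. ✓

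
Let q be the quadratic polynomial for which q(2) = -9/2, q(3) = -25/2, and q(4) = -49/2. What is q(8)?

Write q(t) = at^2 + bt + c. Substituting each data point gives a linear system:
  4a + 2b + c = -9/2
  9a + 3b + c = -25/2
  16a + 4b + c = -49/2
Solving the system yields a = -2, b = 2, c = -1/2.
So q(t) = -2t² + 2t - 1/2.
Then q(8) = -225/2.

-225/2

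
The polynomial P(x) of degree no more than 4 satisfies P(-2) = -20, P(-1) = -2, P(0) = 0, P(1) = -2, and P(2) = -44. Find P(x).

Write P(x) = ax^4 + bx^3 + cx^2 + dx + e. Substituting each data point gives a linear system:
  16a - 8b + 4c - 2d + e = -20
  a - b + c - d + e = -2
  e = 0
  a + b + c + d + e = -2
  16a + 8b + 4c + 2d + e = -44
Solving the system yields a = -2, b = -2, c = 0, d = 2, e = 0.
So P(x) = -2x^4 - 2x^3 + 2x.
Check: P(2) = -44. ✓

P(x) = -2x^4 - 2x^3 + 2x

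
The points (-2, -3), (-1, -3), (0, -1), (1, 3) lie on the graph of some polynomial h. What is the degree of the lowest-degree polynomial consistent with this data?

2

Forward differences of the values at n = -2, -1, 0, 1:
  h  : -3  -3  -1  3
  Δ  : 0  2  4
  Δ^2: 2  2
  Δ^3: 0
The second differences are constant (2) and nonzero, while all higher differences vanish, so the minimal degree is 2.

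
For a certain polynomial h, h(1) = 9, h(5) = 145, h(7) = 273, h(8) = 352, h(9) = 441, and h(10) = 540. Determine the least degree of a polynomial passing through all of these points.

Divided differences on the nodes 1, 5, 7, 8, 9, 10:
  order 0: 9  145  273  352  441  540
  order 1: 34  64  79  89  99
  order 2: 5  5  5  5
  order 3: 0  0  0
  order 4: 0  0
  order 5: 0
The order-2 divided differences are all 5 (nonzero) and every higher order vanishes, so the data lies on a polynomial of degree exactly 2.

2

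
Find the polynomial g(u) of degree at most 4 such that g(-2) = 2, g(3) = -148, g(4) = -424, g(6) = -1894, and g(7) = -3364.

g(u) = -u^4 - 3u^3 + u^2 + 3u - 4

Using the Lagrange interpolation formula with nodes -2, 3, 4, 6, 7:
  L_0(u) = (u - 3)(u - 4)(u - 6)(u - 7) / 2160
  L_1(u) = (u + 2)(u - 4)(u - 6)(u - 7) / -60
  L_2(u) = (u + 2)(u - 3)(u - 6)(u - 7) / 36
  L_3(u) = (u + 2)(u - 3)(u - 4)(u - 7) / -48
  L_4(u) = (u + 2)(u - 3)(u - 4)(u - 6) / 108
Then g(u) = 2·L_0(u) - 148·L_1(u) - 424·L_2(u) - 1894·L_3(u) - 3364·L_4(u).
Expanding and collecting terms gives g(u) = -u^4 - 3u^3 + u^2 + 3u - 4.
Check: g(6) = -1894. ✓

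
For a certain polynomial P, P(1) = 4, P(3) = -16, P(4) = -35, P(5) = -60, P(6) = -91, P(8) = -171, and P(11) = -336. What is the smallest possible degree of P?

2

Divided differences on the nodes 1, 3, 4, 5, 6, 8, 11:
  order 0: 4  -16  -35  -60  -91  -171  -336
  order 1: -10  -19  -25  -31  -40  -55
  order 2: -3  -3  -3  -3  -3
  order 3: 0  0  0  0
  order 4: 0  0  0
  order 5: 0  0
  order 6: 0
The order-2 divided differences are all -3 (nonzero) and every higher order vanishes, so the data lies on a polynomial of degree exactly 2.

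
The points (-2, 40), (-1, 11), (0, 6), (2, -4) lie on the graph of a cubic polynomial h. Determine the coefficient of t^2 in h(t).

3

Write h(t) = at^3 + bt^2 + ct + d. Substituting each data point gives a linear system:
  -8a + 4b - 2c + d = 40
  -a + b - c + d = 11
  d = 6
  8a + 4b + 2c + d = -4
Solving the system yields a = -3, b = 3, c = 1, d = 6.
So h(t) = -3t³ + 3t² + t + 6.
The coefficient of t^2 is 3.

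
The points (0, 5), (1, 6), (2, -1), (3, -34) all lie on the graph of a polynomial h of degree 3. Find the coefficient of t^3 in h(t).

Write h(t) = at^3 + bt^2 + ct + d. Substituting each data point gives a linear system:
  d = 5
  a + b + c + d = 6
  8a + 4b + 2c + d = -1
  27a + 9b + 3c + d = -34
Solving the system yields a = -3, b = 5, c = -1, d = 5.
So h(t) = -3t^3 + 5t^2 - t + 5.
The leading coefficient is -3.

-3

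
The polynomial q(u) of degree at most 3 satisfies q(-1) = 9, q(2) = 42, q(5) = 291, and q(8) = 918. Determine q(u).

q(u) = u^3 + 6u^2 + 2u + 6

Using the Lagrange interpolation formula with nodes -1, 2, 5, 8:
  L_0(u) = (u - 2)(u - 5)(u - 8) / -162
  L_1(u) = (u + 1)(u - 5)(u - 8) / 54
  L_2(u) = (u + 1)(u - 2)(u - 8) / -54
  L_3(u) = (u + 1)(u - 2)(u - 5) / 162
Then q(u) = 9·L_0(u) + 42·L_1(u) + 291·L_2(u) + 918·L_3(u).
Expanding and collecting terms gives q(u) = u^3 + 6u^2 + 2u + 6.
Check: q(2) = 42. ✓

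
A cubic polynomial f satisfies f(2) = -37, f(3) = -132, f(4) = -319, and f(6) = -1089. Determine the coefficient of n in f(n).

Write f(n) = an^3 + bn^2 + cn + d. Substituting each data point gives a linear system:
  8a + 4b + 2c + d = -37
  27a + 9b + 3c + d = -132
  64a + 16b + 4c + d = -319
  216a + 36b + 6c + d = -1089
Solving the system yields a = -5, b = -1, c = 5, d = -3.
So f(n) = -5n^3 - n^2 + 5n - 3.
The coefficient of n is 5.

5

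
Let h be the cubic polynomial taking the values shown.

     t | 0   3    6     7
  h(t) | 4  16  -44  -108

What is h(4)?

Using the Lagrange interpolation formula with nodes 0, 3, 6, 7:
  L_0(t) = (t - 3)(t - 6)(t - 7) / -126
  L_1(t) = t(t - 6)(t - 7) / 36
  L_2(t) = t(t - 3)(t - 7) / -18
  L_3(t) = t(t - 3)(t - 6) / 28
Then h(t) = 4·L_0(t) + 16·L_1(t) - 44·L_2(t) - 108·L_3(t).
Expanding and collecting terms gives h(t) = -t^3 + 5t^2 - 2t + 4.
Evaluating at t = 4: h(4) = 12.

12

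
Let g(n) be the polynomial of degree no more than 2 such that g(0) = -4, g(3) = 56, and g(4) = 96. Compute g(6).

Using the Lagrange interpolation formula with nodes 0, 3, 4:
  L_0(n) = (n - 3)(n - 4) / 12
  L_1(n) = n(n - 4) / -3
  L_2(n) = n(n - 3) / 4
Then g(n) = -4·L_0(n) + 56·L_1(n) + 96·L_2(n).
Expanding and collecting terms gives g(n) = 5n^2 + 5n - 4.
Evaluating at n = 6: g(6) = 206.

206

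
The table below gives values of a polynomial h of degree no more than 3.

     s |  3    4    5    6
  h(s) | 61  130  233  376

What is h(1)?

Forward differences of the values at s = 3, 4, 5, 6:
  h  : 61  130  233  376
  Δ  : 69  103  143
  Δ^2: 34  40
  Δ^3: 6
The third differences are constant, confirming degree 3.
Interpolating (Newton forward form) and evaluating at s = 1 gives h(1) = 1.

1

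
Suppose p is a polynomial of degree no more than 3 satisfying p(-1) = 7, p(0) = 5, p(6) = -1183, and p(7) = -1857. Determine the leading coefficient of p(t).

Write p(t) = at^3 + bt^2 + ct + d. Substituting each data point gives a linear system:
  -a + b - c + d = 7
  d = 5
  216a + 36b + 6c + d = -1183
  343a + 49b + 7c + d = -1857
Solving the system yields a = -5, b = -3, c = 0, d = 5.
So p(t) = -5t^3 - 3t^2 + 5.
The leading coefficient is -5.

-5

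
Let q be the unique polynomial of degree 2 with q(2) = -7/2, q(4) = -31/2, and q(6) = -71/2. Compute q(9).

Forward differences of the values at s = 2, 4, 6:
  q  : -7/2  -31/2  -71/2
  Δ  : -12  -20
  Δ^2: -8
The second differences are constant, confirming degree 2.
Interpolating (Newton forward form) and evaluating at s = 9 gives q(9) = -161/2.

-161/2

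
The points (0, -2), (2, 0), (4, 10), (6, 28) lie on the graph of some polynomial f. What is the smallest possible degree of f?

2

Forward differences of the values at u = 0, 2, 4, 6:
  f  : -2  0  10  28
  Δ  : 2  10  18
  Δ^2: 8  8
  Δ^3: 0
The second differences are constant (8) and nonzero, while all higher differences vanish, so the minimal degree is 2.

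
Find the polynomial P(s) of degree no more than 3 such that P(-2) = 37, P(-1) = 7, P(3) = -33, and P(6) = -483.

Using the Lagrange interpolation formula with nodes -2, -1, 3, 6:
  L_0(s) = (s + 1)(s - 3)(s - 6) / -40
  L_1(s) = (s + 2)(s - 3)(s - 6) / 28
  L_2(s) = (s + 2)(s + 1)(s - 6) / -60
  L_3(s) = (s + 2)(s + 1)(s - 3) / 168
Then P(s) = 37·L_0(s) + 7·L_1(s) - 33·L_2(s) - 483·L_3(s).
Expanding and collecting terms gives P(s) = -3s³ + 4s² + 3s + 3.
Check: P(-2) = 37. ✓

P(s) = -3s^3 + 4s^2 + 3s + 3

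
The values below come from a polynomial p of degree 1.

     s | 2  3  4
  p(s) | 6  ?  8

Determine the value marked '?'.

7

The 2 known points determine the degree-1 polynomial uniquely.
Write p(s) = as + b. Substituting each data point gives a linear system:
  2a + b = 6
  4a + b = 8
Solving the system yields a = 1, b = 4.
So p(s) = s + 4.
Then p(3) = 7.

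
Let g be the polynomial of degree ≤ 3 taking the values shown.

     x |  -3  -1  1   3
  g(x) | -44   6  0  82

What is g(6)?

685

Using the Lagrange interpolation formula with nodes -3, -1, 1, 3:
  L_0(x) = (x + 1)(x - 1)(x - 3) / -48
  L_1(x) = (x + 3)(x - 1)(x - 3) / 16
  L_2(x) = (x + 3)(x + 1)(x - 3) / -16
  L_3(x) = (x + 3)(x + 1)(x - 1) / 48
Then g(x) = -44·L_0(x) + 6·L_1(x) + 0·L_2(x) + 82·L_3(x).
Expanding and collecting terms gives g(x) = 3x^3 + 2x^2 - 6x + 1.
Evaluating at x = 6: g(6) = 685.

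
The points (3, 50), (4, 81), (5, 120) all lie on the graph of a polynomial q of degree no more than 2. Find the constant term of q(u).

Write q(u) = au^2 + bu + c. Substituting each data point gives a linear system:
  9a + 3b + c = 50
  16a + 4b + c = 81
  25a + 5b + c = 120
Solving the system yields a = 4, b = 3, c = 5.
So q(u) = 4u^2 + 3u + 5.
The constant term is 5.

5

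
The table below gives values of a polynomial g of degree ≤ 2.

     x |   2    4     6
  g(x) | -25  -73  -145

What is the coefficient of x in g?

-6

Write g(x) = ax^2 + bx + c. Substituting each data point gives a linear system:
  4a + 2b + c = -25
  16a + 4b + c = -73
  36a + 6b + c = -145
Solving the system yields a = -3, b = -6, c = -1.
So g(x) = -3x^2 - 6x - 1.
The coefficient of x is -6.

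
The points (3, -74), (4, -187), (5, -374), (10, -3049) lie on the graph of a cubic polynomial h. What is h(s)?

Write h(s) = as^3 + bs^2 + cs + d. Substituting each data point gives a linear system:
  27a + 9b + 3c + d = -74
  64a + 16b + 4c + d = -187
  125a + 25b + 5c + d = -374
  1000a + 100b + 10c + d = -3049
Solving the system yields a = -3, b = -1, c = 5, d = 1.
So h(s) = -3s³ - s² + 5s + 1.
Check: h(4) = -187. ✓

h(s) = -3s^3 - s^2 + 5s + 1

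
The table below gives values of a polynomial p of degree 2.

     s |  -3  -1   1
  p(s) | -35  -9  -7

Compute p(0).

Using the Lagrange interpolation formula with nodes -3, -1, 1:
  L_0(s) = (s + 1)(s - 1) / 8
  L_1(s) = (s + 3)(s - 1) / -4
  L_2(s) = (s + 3)(s + 1) / 8
Then p(s) = -35·L_0(s) - 9·L_1(s) - 7·L_2(s).
Expanding and collecting terms gives p(s) = -3s^2 + s - 5.
Evaluating at s = 0: p(0) = -5.

-5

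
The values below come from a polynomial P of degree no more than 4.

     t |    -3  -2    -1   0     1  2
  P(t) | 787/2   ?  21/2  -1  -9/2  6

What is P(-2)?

The 5 known points determine the degree-4 polynomial uniquely.
Write P(t) = at^4 + bt^3 + ct^2 + dt + e. Substituting each data point gives a linear system:
  81a - 27b + 9c - 3d + e = 787/2
  a - b + c - d + e = 21/2
  e = -1
  a + b + c + d + e = -9/2
  16a + 8b + 4c + 2d + e = 6
Solving the system yields a = 3, b = -5, c = 1, d = -5/2, e = -1.
So P(t) = 3t^4 - 5t^3 + t^2 - (5/2)t - 1.
Then P(-2) = 96.

96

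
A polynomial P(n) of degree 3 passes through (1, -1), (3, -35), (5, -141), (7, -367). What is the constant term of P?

Write P(n) = an^3 + bn^2 + cn + d. Substituting each data point gives a linear system:
  a + b + c + d = -1
  27a + 9b + 3c + d = -35
  125a + 25b + 5c + d = -141
  343a + 49b + 7c + d = -367
Solving the system yields a = -1, b = 0, c = -4, d = 4.
So P(n) = -n^3 - 4n + 4.
The constant term is 4.

4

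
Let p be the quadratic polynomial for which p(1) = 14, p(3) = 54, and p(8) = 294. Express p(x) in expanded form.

p(x) = 4x^2 + 4x + 6

Write p(x) = ax^2 + bx + c. Substituting each data point gives a linear system:
  a + b + c = 14
  9a + 3b + c = 54
  64a + 8b + c = 294
Solving the system yields a = 4, b = 4, c = 6.
So p(x) = 4x^2 + 4x + 6.
Check: p(8) = 294. ✓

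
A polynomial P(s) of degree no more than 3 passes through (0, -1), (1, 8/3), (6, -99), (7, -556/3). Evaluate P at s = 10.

Using the Lagrange interpolation formula with nodes 0, 1, 6, 7:
  L_0(s) = (s - 1)(s - 6)(s - 7) / -42
  L_1(s) = s(s - 6)(s - 7) / 30
  L_2(s) = s(s - 1)(s - 7) / -30
  L_3(s) = s(s - 1)(s - 6) / 42
Then P(s) = -1·L_0(s) + 8/3·L_1(s) - 99·L_2(s) - 556/3·L_3(s).
Expanding and collecting terms gives P(s) = -s³ + 3s² + (5/3)s - 1.
Evaluating at s = 10: P(10) = -2053/3.

-2053/3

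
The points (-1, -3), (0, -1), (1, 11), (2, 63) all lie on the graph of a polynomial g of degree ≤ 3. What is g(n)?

Using the Lagrange interpolation formula with nodes -1, 0, 1, 2:
  L_0(n) = n(n - 1)(n - 2) / -6
  L_1(n) = (n + 1)(n - 1)(n - 2) / 2
  L_2(n) = (n + 1)n(n - 2) / -2
  L_3(n) = (n + 1)n(n - 1) / 6
Then g(n) = -3·L_0(n) - 1·L_1(n) + 11·L_2(n) + 63·L_3(n).
Expanding and collecting terms gives g(n) = 5n^3 + 5n^2 + 2n - 1.
Check: g(-1) = -3. ✓

g(n) = 5n^3 + 5n^2 + 2n - 1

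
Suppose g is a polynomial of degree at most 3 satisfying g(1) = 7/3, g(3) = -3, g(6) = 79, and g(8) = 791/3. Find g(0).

Using the Lagrange interpolation formula with nodes 1, 3, 6, 8:
  L_0(u) = (u - 3)(u - 6)(u - 8) / -70
  L_1(u) = (u - 1)(u - 6)(u - 8) / 30
  L_2(u) = (u - 1)(u - 3)(u - 8) / -30
  L_3(u) = (u - 1)(u - 3)(u - 6) / 70
Then g(u) = 7/3·L_0(u) - 3·L_1(u) + 79·L_2(u) + 791/3·L_3(u).
Expanding and collecting terms gives g(u) = u^3 - 4u^2 + (1/3)u + 5.
Evaluating at u = 0: g(0) = 5.

5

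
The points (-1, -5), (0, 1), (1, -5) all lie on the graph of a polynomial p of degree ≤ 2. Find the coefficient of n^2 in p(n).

-6

Write p(n) = an^2 + bn + c. Substituting each data point gives a linear system:
  a - b + c = -5
  c = 1
  a + b + c = -5
Solving the system yields a = -6, b = 0, c = 1.
So p(n) = -6n^2 + 1.
The leading coefficient is -6.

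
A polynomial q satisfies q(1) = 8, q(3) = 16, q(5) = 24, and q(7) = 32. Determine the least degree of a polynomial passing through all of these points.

1

Forward differences of the values at x = 1, 3, 5, 7:
  q  : 8  16  24  32
  Δ  : 8  8  8
  Δ^2: 0  0
  Δ^3: 0
The first differences are constant (8) and nonzero, while all higher differences vanish, so the minimal degree is 1.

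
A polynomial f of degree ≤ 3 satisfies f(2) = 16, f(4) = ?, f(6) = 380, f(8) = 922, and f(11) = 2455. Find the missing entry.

The 4 known points determine the degree-3 polynomial uniquely.
Write f(s) = as^3 + bs^2 + cs + d. Substituting each data point gives a linear system:
  8a + 4b + 2c + d = 16
  216a + 36b + 6c + d = 380
  512a + 64b + 8c + d = 922
  1331a + 121b + 11c + d = 2455
Solving the system yields a = 2, b = -2, c = 3, d = 2.
So f(s) = 2s^3 - 2s^2 + 3s + 2.
Then f(4) = 110.

110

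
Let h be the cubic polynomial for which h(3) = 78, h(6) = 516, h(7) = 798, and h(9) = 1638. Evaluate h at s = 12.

Write h(s) = as^3 + bs^2 + cs + d. Substituting each data point gives a linear system:
  27a + 9b + 3c + d = 78
  216a + 36b + 6c + d = 516
  343a + 49b + 7c + d = 798
  729a + 81b + 9c + d = 1638
Solving the system yields a = 2, b = 2, c = 2, d = 0.
So h(s) = 2s^3 + 2s^2 + 2s.
Then h(12) = 3768.

3768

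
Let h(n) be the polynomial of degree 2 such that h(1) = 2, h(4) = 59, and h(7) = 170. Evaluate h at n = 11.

402

Using the Lagrange interpolation formula with nodes 1, 4, 7:
  L_0(n) = (n - 4)(n - 7) / 18
  L_1(n) = (n - 1)(n - 7) / -9
  L_2(n) = (n - 1)(n - 4) / 18
Then h(n) = 2·L_0(n) + 59·L_1(n) + 170·L_2(n).
Expanding and collecting terms gives h(n) = 3n^2 + 4n - 5.
Evaluating at n = 11: h(11) = 402.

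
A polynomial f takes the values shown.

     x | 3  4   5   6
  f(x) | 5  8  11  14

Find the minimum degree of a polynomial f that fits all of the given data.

Forward differences of the values at x = 3, 4, 5, 6:
  f  : 5  8  11  14
  Δ  : 3  3  3
  Δ^2: 0  0
  Δ^3: 0
The first differences are constant (3) and nonzero, while all higher differences vanish, so the minimal degree is 1.

1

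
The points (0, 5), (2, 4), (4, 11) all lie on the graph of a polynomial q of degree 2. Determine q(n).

Using the Lagrange interpolation formula with nodes 0, 2, 4:
  L_0(n) = (n - 2)(n - 4) / 8
  L_1(n) = n(n - 4) / -4
  L_2(n) = n(n - 2) / 8
Then q(n) = 5·L_0(n) + 4·L_1(n) + 11·L_2(n).
Expanding and collecting terms gives q(n) = n^2 - (5/2)n + 5.
Check: q(4) = 11. ✓

q(n) = n^2 - (5/2)n + 5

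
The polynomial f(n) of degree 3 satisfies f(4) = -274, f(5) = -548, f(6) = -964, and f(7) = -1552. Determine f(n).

f(n) = -5n^3 + 4n^2 - 5n + 2

Using the Lagrange interpolation formula with nodes 4, 5, 6, 7:
  L_0(n) = (n - 5)(n - 6)(n - 7) / -6
  L_1(n) = (n - 4)(n - 6)(n - 7) / 2
  L_2(n) = (n - 4)(n - 5)(n - 7) / -2
  L_3(n) = (n - 4)(n - 5)(n - 6) / 6
Then f(n) = -274·L_0(n) - 548·L_1(n) - 964·L_2(n) - 1552·L_3(n).
Expanding and collecting terms gives f(n) = -5n³ + 4n² - 5n + 2.
Check: f(6) = -964. ✓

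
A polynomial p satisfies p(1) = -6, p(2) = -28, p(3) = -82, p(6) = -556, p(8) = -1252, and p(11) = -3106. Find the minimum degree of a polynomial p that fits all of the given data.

Divided differences on the nodes 1, 2, 3, 6, 8, 11:
  order 0: -6  -28  -82  -556  -1252  -3106
  order 1: -22  -54  -158  -348  -618
  order 2: -16  -26  -38  -54
  order 3: -2  -2  -2
  order 4: 0  0
  order 5: 0
The order-3 divided differences are all -2 (nonzero) and every higher order vanishes, so the data lies on a polynomial of degree exactly 3.

3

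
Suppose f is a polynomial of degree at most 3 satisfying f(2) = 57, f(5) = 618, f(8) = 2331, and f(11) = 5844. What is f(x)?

Write f(x) = ax^3 + bx^2 + cx + d. Substituting each data point gives a linear system:
  8a + 4b + 2c + d = 57
  125a + 25b + 5c + d = 618
  512a + 64b + 8c + d = 2331
  1331a + 121b + 11c + d = 5844
Solving the system yields a = 4, b = 4, c = 3, d = 3.
So f(x) = 4x^3 + 4x^2 + 3x + 3.
Check: f(8) = 2331. ✓

f(x) = 4x^3 + 4x^2 + 3x + 3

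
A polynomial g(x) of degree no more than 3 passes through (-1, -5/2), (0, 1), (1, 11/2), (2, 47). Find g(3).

Forward differences of the values at x = -1, 0, 1, 2:
  g  : -5/2  1  11/2  47
  Δ  : 7/2  9/2  83/2
  Δ^2: 1  37
  Δ^3: 36
The third differences are constant, confirming degree 3.
Interpolating (Newton forward form) and evaluating at x = 3 gives g(3) = 323/2.

323/2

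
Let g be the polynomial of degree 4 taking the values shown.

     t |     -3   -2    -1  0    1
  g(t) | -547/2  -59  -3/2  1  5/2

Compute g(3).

-43/2

Using the Lagrange interpolation formula with nodes -3, -2, -1, 0, 1:
  L_0(t) = (t + 2)(t + 1)t(t - 1) / 24
  L_1(t) = (t + 3)(t + 1)t(t - 1) / -6
  L_2(t) = (t + 3)(t + 2)t(t - 1) / 4
  L_3(t) = (t + 3)(t + 2)(t + 1)(t - 1) / -6
  L_4(t) = (t + 3)(t + 2)(t + 1)t / 24
Then g(t) = -547/2·L_0(t) - 59·L_1(t) - 3/2·L_2(t) + 1·L_3(t) + 5/2·L_4(t).
Expanding and collecting terms gives g(t) = -2t^4 + 5t^3 + (3/2)t^2 - 3t + 1.
Evaluating at t = 3: g(3) = -43/2.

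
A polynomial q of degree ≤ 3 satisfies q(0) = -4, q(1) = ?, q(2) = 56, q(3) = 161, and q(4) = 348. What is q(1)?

9

On equispaced nodes a degree-3 polynomial has vanishing fourth forward difference, so
  q(0) - 4·q(1) + 6·q(2) - 4·q(3) + q(4) = 0.
Substituting the known values and solving for q(1):
  -4·q(1) = -36
  q(1) = 9.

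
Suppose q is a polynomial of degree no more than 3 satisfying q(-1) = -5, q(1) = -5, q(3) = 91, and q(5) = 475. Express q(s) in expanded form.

q(s) = 4s^3 - 4s - 5

Using the Lagrange interpolation formula with nodes -1, 1, 3, 5:
  L_0(s) = (s - 1)(s - 3)(s - 5) / -48
  L_1(s) = (s + 1)(s - 3)(s - 5) / 16
  L_2(s) = (s + 1)(s - 1)(s - 5) / -16
  L_3(s) = (s + 1)(s - 1)(s - 3) / 48
Then q(s) = -5·L_0(s) - 5·L_1(s) + 91·L_2(s) + 475·L_3(s).
Expanding and collecting terms gives q(s) = 4s^3 - 4s - 5.
Check: q(3) = 91. ✓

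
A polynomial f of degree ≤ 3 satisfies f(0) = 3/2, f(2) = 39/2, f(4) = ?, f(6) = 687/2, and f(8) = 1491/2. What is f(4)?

The 4 known points determine the degree-3 polynomial uniquely.
Write f(s) = as^3 + bs^2 + cs + d. Substituting each data point gives a linear system:
  d = 3/2
  8a + 4b + 2c + d = 39/2
  216a + 36b + 6c + d = 687/2
  512a + 64b + 8c + d = 1491/2
Solving the system yields a = 1, b = 4, c = -3, d = 3/2.
So f(s) = s³ + 4s² - 3s + 3/2.
Then f(4) = 235/2.

235/2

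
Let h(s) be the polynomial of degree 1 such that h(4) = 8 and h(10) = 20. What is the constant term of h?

0

Write h(s) = as + b. Substituting each data point gives a linear system:
  4a + b = 8
  10a + b = 20
Solving the system yields a = 2, b = 0.
So h(s) = 2s.
The constant term is 0.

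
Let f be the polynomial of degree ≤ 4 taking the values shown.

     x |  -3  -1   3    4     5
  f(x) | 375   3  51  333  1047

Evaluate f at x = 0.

Using the Lagrange interpolation formula with nodes -3, -1, 3, 4, 5:
  L_0(x) = (x + 1)(x - 3)(x - 4)(x - 5) / 672
  L_1(x) = (x + 3)(x - 3)(x - 4)(x - 5) / -240
  L_2(x) = (x + 3)(x + 1)(x - 4)(x - 5) / 48
  L_3(x) = (x + 3)(x + 1)(x - 3)(x - 5) / -35
  L_4(x) = (x + 3)(x + 1)(x - 3)(x - 4) / 96
Then f(x) = 375·L_0(x) + 3·L_1(x) + 51·L_2(x) + 333·L_3(x) + 1047·L_4(x).
Expanding and collecting terms gives f(x) = 3x⁴ - 6x³ - 3x² - 3.
Evaluating at x = 0: f(0) = -3.

-3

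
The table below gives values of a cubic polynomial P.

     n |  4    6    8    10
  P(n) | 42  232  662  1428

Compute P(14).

Using the Lagrange interpolation formula with nodes 4, 6, 8, 10:
  L_0(n) = (n - 6)(n - 8)(n - 10) / -48
  L_1(n) = (n - 4)(n - 8)(n - 10) / 16
  L_2(n) = (n - 4)(n - 6)(n - 10) / -16
  L_3(n) = (n - 4)(n - 6)(n - 8) / 48
Then P(n) = 42·L_0(n) + 232·L_1(n) + 662·L_2(n) + 1428·L_3(n).
Expanding and collecting terms gives P(n) = 2n^3 - 6n^2 + 3n - 2.
Evaluating at n = 14: P(14) = 4352.

4352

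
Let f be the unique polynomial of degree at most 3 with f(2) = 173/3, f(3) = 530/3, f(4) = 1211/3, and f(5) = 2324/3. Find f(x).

f(x) = 6x^3 + 5x - 1/3

Write f(x) = ax^3 + bx^2 + cx + d. Substituting each data point gives a linear system:
  8a + 4b + 2c + d = 173/3
  27a + 9b + 3c + d = 530/3
  64a + 16b + 4c + d = 1211/3
  125a + 25b + 5c + d = 2324/3
Solving the system yields a = 6, b = 0, c = 5, d = -1/3.
So f(x) = 6x^3 + 5x - 1/3.
Check: f(3) = 530/3. ✓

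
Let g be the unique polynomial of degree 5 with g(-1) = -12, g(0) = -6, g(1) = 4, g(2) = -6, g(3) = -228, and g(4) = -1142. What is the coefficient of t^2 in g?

Write g(t) = at^5 + bt^4 + ct^3 + dt^2 + et + k. Substituting each data point gives a linear system:
  -a + b - c + d - e + k = -12
  k = -6
  a + b + c + d + e + k = 4
  32a + 16b + 8c + 4d + 2e + k = -6
  243a + 81b + 27c + 9d + 3e + k = -228
  1024a + 256b + 64c + 16d + 4e + k = -1142
Solving the system yields a = -1, b = -2, c = 5, d = 4, e = 4, k = -6.
So g(t) = -t^5 - 2t^4 + 5t^3 + 4t^2 + 4t - 6.
The coefficient of t^2 is 4.

4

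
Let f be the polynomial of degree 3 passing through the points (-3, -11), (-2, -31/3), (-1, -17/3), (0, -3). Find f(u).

f(u) = -u^3 - 4u^2 - (1/3)u - 3

Write f(u) = au^3 + bu^2 + cu + d. Substituting each data point gives a linear system:
  -27a + 9b - 3c + d = -11
  -8a + 4b - 2c + d = -31/3
  -a + b - c + d = -17/3
  d = -3
Solving the system yields a = -1, b = -4, c = -1/3, d = -3.
So f(u) = -u^3 - 4u^2 - (1/3)u - 3.
Check: f(0) = -3. ✓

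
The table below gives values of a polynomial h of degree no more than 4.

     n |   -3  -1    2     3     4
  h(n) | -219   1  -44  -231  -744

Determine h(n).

h(n) = -3n^4 + 2n^2 - 2n

Write h(n) = an^4 + bn^3 + cn^2 + dn + e. Substituting each data point gives a linear system:
  81a - 27b + 9c - 3d + e = -219
  a - b + c - d + e = 1
  16a + 8b + 4c + 2d + e = -44
  81a + 27b + 9c + 3d + e = -231
  256a + 64b + 16c + 4d + e = -744
Solving the system yields a = -3, b = 0, c = 2, d = -2, e = 0.
So h(n) = -3n^4 + 2n^2 - 2n.
Check: h(-3) = -219. ✓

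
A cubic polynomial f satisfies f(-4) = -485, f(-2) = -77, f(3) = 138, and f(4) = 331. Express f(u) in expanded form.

f(u) = 6u^3 - 5u^2 + 6u + 3

Using the Lagrange interpolation formula with nodes -4, -2, 3, 4:
  L_0(u) = (u + 2)(u - 3)(u - 4) / -112
  L_1(u) = (u + 4)(u - 3)(u - 4) / 60
  L_2(u) = (u + 4)(u + 2)(u - 4) / -35
  L_3(u) = (u + 4)(u + 2)(u - 3) / 48
Then f(u) = -485·L_0(u) - 77·L_1(u) + 138·L_2(u) + 331·L_3(u).
Expanding and collecting terms gives f(u) = 6u³ - 5u² + 6u + 3.
Check: f(-2) = -77. ✓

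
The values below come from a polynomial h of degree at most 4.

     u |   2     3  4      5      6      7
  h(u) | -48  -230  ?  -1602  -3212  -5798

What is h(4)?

-686

On equispaced nodes a degree-4 polynomial has vanishing fifth forward difference, so
  - h(2) + 5·h(3) - 10·h(4) + 10·h(5) - 5·h(6) + h(7) = 0.
Substituting the known values and solving for h(4):
  -10·h(4) = 6860
  h(4) = -686.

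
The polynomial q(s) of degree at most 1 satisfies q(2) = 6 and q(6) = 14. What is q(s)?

Write q(s) = as + b. Substituting each data point gives a linear system:
  2a + b = 6
  6a + b = 14
Solving the system yields a = 2, b = 2.
So q(s) = 2s + 2.
Check: q(2) = 6. ✓

q(s) = 2s + 2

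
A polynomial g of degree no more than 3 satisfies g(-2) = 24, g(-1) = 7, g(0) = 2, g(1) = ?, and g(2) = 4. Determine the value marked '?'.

3

On equispaced nodes a degree-3 polynomial has vanishing fourth forward difference, so
  g(-2) - 4·g(-1) + 6·g(0) - 4·g(1) + g(2) = 0.
Substituting the known values and solving for g(1):
  -4·g(1) = -12
  g(1) = 3.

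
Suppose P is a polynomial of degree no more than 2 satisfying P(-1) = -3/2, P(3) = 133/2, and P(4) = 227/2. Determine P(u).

Using the Lagrange interpolation formula with nodes -1, 3, 4:
  L_0(u) = (u - 3)(u - 4) / 20
  L_1(u) = (u + 1)(u - 4) / -4
  L_2(u) = (u + 1)(u - 3) / 5
Then P(u) = -3/2·L_0(u) + 133/2·L_1(u) + 227/2·L_2(u).
Expanding and collecting terms gives P(u) = 6u² + 5u - 5/2.
Check: P(4) = 227/2. ✓

P(u) = 6u^2 + 5u - 5/2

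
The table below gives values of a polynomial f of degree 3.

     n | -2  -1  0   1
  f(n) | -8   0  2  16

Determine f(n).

f(n) = 3n^3 + 6n^2 + 5n + 2

Write f(n) = an^3 + bn^2 + cn + d. Substituting each data point gives a linear system:
  -8a + 4b - 2c + d = -8
  -a + b - c + d = 0
  d = 2
  a + b + c + d = 16
Solving the system yields a = 3, b = 6, c = 5, d = 2.
So f(n) = 3n³ + 6n² + 5n + 2.
Check: f(-2) = -8. ✓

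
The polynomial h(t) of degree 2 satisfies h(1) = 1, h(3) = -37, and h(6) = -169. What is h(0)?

5

Write h(t) = at^2 + bt + c. Substituting each data point gives a linear system:
  a + b + c = 1
  9a + 3b + c = -37
  36a + 6b + c = -169
Solving the system yields a = -5, b = 1, c = 5.
So h(t) = -5t² + t + 5.
Then h(0) = 5.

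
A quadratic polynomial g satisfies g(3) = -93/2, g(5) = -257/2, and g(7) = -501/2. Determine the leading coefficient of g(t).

Write g(t) = at^2 + bt + c. Substituting each data point gives a linear system:
  9a + 3b + c = -93/2
  25a + 5b + c = -257/2
  49a + 7b + c = -501/2
Solving the system yields a = -5, b = -1, c = 3/2.
So g(t) = -5t^2 - t + 3/2.
The leading coefficient is -5.

-5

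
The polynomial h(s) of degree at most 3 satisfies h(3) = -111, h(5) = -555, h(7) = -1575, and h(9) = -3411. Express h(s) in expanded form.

Write h(s) = as^3 + bs^2 + cs + d. Substituting each data point gives a linear system:
  27a + 9b + 3c + d = -111
  125a + 25b + 5c + d = -555
  343a + 49b + 7c + d = -1575
  729a + 81b + 9c + d = -3411
Solving the system yields a = -5, b = 3, c = -1, d = 0.
So h(s) = -5s^3 + 3s^2 - s.
Check: h(9) = -3411. ✓

h(s) = -5s^3 + 3s^2 - s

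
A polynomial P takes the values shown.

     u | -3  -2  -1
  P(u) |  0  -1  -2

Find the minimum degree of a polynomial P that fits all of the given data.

1

Forward differences of the values at u = -3, -2, -1:
  P  : 0  -1  -2
  Δ  : -1  -1
  Δ^2: 0
The first differences are constant (-1) and nonzero, while all higher differences vanish, so the minimal degree is 1.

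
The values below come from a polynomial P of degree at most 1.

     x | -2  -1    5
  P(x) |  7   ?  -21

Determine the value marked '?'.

3

The 2 known points determine the degree-1 polynomial uniquely.
Write P(x) = ax + b. Substituting each data point gives a linear system:
  -2a + b = 7
  5a + b = -21
Solving the system yields a = -4, b = -1.
So P(x) = -4x - 1.
Then P(-1) = 3.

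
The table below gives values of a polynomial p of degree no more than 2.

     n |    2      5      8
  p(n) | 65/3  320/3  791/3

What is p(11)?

1478/3

Write p(n) = an^2 + bn + c. Substituting each data point gives a linear system:
  4a + 2b + c = 65/3
  25a + 5b + c = 320/3
  64a + 8b + c = 791/3
Solving the system yields a = 4, b = 1/3, c = 5.
So p(n) = 4n² + (1/3)n + 5.
Then p(11) = 1478/3.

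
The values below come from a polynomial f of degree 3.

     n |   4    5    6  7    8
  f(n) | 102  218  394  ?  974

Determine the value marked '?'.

642

The 4 known points determine the degree-3 polynomial uniquely.
Write f(n) = an^3 + bn^2 + cn + d. Substituting each data point gives a linear system:
  64a + 16b + 4c + d = 102
  125a + 25b + 5c + d = 218
  216a + 36b + 6c + d = 394
  512a + 64b + 8c + d = 974
Solving the system yields a = 2, b = 0, c = -6, d = -2.
So f(n) = 2n³ - 6n - 2.
Then f(7) = 642.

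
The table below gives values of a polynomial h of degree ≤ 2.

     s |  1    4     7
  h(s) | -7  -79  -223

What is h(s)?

h(s) = -4s^2 - 4s + 1

Write h(s) = as^2 + bs + c. Substituting each data point gives a linear system:
  a + b + c = -7
  16a + 4b + c = -79
  49a + 7b + c = -223
Solving the system yields a = -4, b = -4, c = 1.
So h(s) = -4s² - 4s + 1.
Check: h(1) = -7. ✓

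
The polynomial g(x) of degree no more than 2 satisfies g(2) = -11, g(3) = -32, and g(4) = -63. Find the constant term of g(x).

Write g(x) = ax^2 + bx + c. Substituting each data point gives a linear system:
  4a + 2b + c = -11
  9a + 3b + c = -32
  16a + 4b + c = -63
Solving the system yields a = -5, b = 4, c = 1.
So g(x) = -5x^2 + 4x + 1.
The constant term is 1.

1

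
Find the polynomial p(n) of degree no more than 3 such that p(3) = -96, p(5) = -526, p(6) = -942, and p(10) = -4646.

p(n) = -5n^3 + 3n^2 + 6n - 6

Write p(n) = an^3 + bn^2 + cn + d. Substituting each data point gives a linear system:
  27a + 9b + 3c + d = -96
  125a + 25b + 5c + d = -526
  216a + 36b + 6c + d = -942
  1000a + 100b + 10c + d = -4646
Solving the system yields a = -5, b = 3, c = 6, d = -6.
So p(n) = -5n^3 + 3n^2 + 6n - 6.
Check: p(6) = -942. ✓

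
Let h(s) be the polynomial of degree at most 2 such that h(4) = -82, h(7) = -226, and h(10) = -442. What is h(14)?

Forward differences of the values at s = 4, 7, 10:
  h  : -82  -226  -442
  Δ  : -144  -216
  Δ^2: -72
The second differences are constant, confirming degree 2.
Interpolating (Newton forward form) and evaluating at s = 14 gives h(14) = -842.

-842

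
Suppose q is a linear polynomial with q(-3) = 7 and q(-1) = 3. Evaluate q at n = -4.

9

Write q(n) = an + b. Substituting each data point gives a linear system:
  -3a + b = 7
  -a + b = 3
Solving the system yields a = -2, b = 1.
So q(n) = -2n + 1.
Then q(-4) = 9.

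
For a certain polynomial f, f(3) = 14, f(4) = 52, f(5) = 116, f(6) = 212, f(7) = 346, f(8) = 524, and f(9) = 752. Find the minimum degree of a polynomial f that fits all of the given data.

Forward differences of the values at x = 3, 4, 5, 6, 7, 8, 9:
  f  : 14  52  116  212  346  524  752
  Δ  : 38  64  96  134  178  228
  Δ^2: 26  32  38  44  50
  Δ^3: 6  6  6  6
  Δ^4: 0  0  0
  Δ^5: 0  0
  Δ^6: 0
The third differences are constant (6) and nonzero, while all higher differences vanish, so the minimal degree is 3.

3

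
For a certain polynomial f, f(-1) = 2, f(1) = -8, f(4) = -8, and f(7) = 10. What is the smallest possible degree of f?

2

Divided differences on the nodes -1, 1, 4, 7:
  order 0: 2  -8  -8  10
  order 1: -5  0  6
  order 2: 1  1
  order 3: 0
The order-2 divided differences are all 1 (nonzero) and every higher order vanishes, so the data lies on a polynomial of degree exactly 2.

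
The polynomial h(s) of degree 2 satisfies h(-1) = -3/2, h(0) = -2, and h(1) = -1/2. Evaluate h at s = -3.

11/2

Using the Lagrange interpolation formula with nodes -1, 0, 1:
  L_0(s) = s(s - 1) / 2
  L_1(s) = (s + 1)(s - 1) / -1
  L_2(s) = (s + 1)s / 2
Then h(s) = -3/2·L_0(s) - 2·L_1(s) - 1/2·L_2(s).
Expanding and collecting terms gives h(s) = s² + (1/2)s - 2.
Evaluating at s = -3: h(-3) = 11/2.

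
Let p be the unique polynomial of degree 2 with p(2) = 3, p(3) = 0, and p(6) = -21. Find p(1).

Using the Lagrange interpolation formula with nodes 2, 3, 6:
  L_0(u) = (u - 3)(u - 6) / 4
  L_1(u) = (u - 2)(u - 6) / -3
  L_2(u) = (u - 2)(u - 3) / 12
Then p(u) = 3·L_0(u) + 0·L_1(u) - 21·L_2(u).
Expanding and collecting terms gives p(u) = -u^2 + 2u + 3.
Evaluating at u = 1: p(1) = 4.

4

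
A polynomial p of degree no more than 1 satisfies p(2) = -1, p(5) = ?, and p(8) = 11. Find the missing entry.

The 2 known points determine the degree-1 polynomial uniquely.
Write p(s) = as + b. Substituting each data point gives a linear system:
  2a + b = -1
  8a + b = 11
Solving the system yields a = 2, b = -5.
So p(s) = 2s - 5.
Then p(5) = 5.

5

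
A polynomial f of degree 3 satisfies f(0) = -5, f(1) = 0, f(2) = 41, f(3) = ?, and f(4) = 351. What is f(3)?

148

The 4 known points determine the degree-3 polynomial uniquely.
Write f(u) = au^3 + bu^2 + cu + d. Substituting each data point gives a linear system:
  d = -5
  a + b + c + d = 0
  8a + 4b + 2c + d = 41
  64a + 16b + 4c + d = 351
Solving the system yields a = 5, b = 3, c = -3, d = -5.
So f(u) = 5u³ + 3u² - 3u - 5.
Then f(3) = 148.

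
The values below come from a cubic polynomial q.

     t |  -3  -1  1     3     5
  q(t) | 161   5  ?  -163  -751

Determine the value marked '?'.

On equispaced nodes a degree-3 polynomial has vanishing fourth forward difference, so
  q(-3) - 4·q(-1) + 6·q(1) - 4·q(3) + q(5) = 0.
Substituting the known values and solving for q(1):
  6·q(1) = -42
  q(1) = -7.

-7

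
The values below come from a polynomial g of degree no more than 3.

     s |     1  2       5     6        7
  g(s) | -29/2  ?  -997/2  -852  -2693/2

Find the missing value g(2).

-44

The 4 known points determine the degree-3 polynomial uniquely.
Write g(s) = as^3 + bs^2 + cs + d. Substituting each data point gives a linear system:
  a + b + c + d = -29/2
  125a + 25b + 5c + d = -997/2
  216a + 36b + 6c + d = -852
  343a + 49b + 7c + d = -2693/2
Solving the system yields a = -4, b = 3/2, c = -6, d = -6.
So g(s) = -4s³ + (3/2)s² - 6s - 6.
Then g(2) = -44.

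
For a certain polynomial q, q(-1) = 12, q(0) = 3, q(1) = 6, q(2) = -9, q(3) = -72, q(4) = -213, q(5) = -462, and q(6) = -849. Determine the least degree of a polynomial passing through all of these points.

Forward differences of the values at t = -1, 0, 1, 2, 3, 4, 5, 6:
  q  : 12  3  6  -9  -72  -213  -462  -849
  Δ  : -9  3  -15  -63  -141  -249  -387
  Δ^2: 12  -18  -48  -78  -108  -138
  Δ^3: -30  -30  -30  -30  -30
  Δ^4: 0  0  0  0
  Δ^5: 0  0  0
  Δ^6: 0  0
  Δ^7: 0
The third differences are constant (-30) and nonzero, while all higher differences vanish, so the minimal degree is 3.

3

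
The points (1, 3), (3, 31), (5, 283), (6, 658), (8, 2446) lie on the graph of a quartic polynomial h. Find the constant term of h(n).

Write h(n) = an^4 + bn^3 + cn^2 + dn + e. Substituting each data point gives a linear system:
  a + b + c + d + e = 3
  81a + 27b + 9c + 3d + e = 31
  625a + 125b + 25c + 5d + e = 283
  1296a + 216b + 36c + 6d + e = 658
  4096a + 512b + 64c + 8d + e = 2446
Solving the system yields a = 1, b = -4, c = 6, d = 2, e = -2.
So h(n) = n⁴ - 4n³ + 6n² + 2n - 2.
The constant term is -2.

-2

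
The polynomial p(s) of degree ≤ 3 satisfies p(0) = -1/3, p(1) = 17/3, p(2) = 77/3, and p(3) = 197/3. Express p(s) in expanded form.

Write p(s) = as^3 + bs^2 + cs + d. Substituting each data point gives a linear system:
  d = -1/3
  a + b + c + d = 17/3
  8a + 4b + 2c + d = 77/3
  27a + 9b + 3c + d = 197/3
Solving the system yields a = 1, b = 4, c = 1, d = -1/3.
So p(s) = s^3 + 4s^2 + s - 1/3.
Check: p(2) = 77/3. ✓

p(s) = s^3 + 4s^2 + s - 1/3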